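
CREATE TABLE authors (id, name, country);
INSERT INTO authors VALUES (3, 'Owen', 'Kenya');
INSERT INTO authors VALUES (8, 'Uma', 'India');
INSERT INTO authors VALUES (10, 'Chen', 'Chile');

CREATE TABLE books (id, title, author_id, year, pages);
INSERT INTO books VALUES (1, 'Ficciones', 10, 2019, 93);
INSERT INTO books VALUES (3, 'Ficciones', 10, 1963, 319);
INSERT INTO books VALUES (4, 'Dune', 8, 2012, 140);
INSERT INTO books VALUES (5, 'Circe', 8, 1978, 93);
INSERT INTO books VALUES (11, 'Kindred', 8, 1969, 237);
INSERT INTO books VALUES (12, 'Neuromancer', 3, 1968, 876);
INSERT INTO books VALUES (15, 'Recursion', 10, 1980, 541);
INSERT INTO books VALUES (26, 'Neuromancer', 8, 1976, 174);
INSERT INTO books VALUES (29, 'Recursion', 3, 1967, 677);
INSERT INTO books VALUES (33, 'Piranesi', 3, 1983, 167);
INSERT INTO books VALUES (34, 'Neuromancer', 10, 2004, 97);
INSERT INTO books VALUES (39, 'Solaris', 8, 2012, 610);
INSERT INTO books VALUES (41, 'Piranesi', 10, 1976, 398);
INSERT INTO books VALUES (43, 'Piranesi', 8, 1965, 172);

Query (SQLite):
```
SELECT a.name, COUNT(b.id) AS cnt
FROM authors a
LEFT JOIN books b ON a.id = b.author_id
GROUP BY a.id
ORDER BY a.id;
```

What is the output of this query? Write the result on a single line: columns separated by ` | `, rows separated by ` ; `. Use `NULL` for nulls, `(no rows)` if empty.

LEFT JOIN keeps every authors row; unmatched ones get NULL for books columns.
Group by authors.id and compute COUNT(b.id). COUNT(col) of an all-NULL group is 0.
  3: ids {12, 29, 33} → COUNT(b.id)=3
  8: ids {4, 5, 11, 26, 39, 43} → COUNT(b.id)=6
  10: ids {1, 3, 15, 34, 41} → COUNT(b.id)=5

Owen | 3 ; Uma | 6 ; Chen | 5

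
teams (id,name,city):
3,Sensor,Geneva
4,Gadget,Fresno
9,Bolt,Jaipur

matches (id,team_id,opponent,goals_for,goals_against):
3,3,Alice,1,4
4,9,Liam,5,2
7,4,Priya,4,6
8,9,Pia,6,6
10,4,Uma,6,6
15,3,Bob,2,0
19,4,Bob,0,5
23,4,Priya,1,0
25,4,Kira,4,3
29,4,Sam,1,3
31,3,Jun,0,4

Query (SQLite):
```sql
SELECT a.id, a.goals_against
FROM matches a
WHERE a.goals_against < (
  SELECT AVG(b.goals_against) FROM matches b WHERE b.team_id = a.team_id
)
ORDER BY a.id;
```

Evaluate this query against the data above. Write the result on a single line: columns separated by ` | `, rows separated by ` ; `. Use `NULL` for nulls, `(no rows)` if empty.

4 | 2 ; 15 | 0 ; 23 | 0 ; 25 | 3 ; 29 | 3

For each matches row a, compute AVG(goals_against) over rows sharing a.team_id.
Keep row a if a.goals_against < that per-group AVG.
  team_id=3: AVG(goals_against) = 2.666667
  team_id=4: AVG(goals_against) = 3.833333
  team_id=9: AVG(goals_against) = 4.0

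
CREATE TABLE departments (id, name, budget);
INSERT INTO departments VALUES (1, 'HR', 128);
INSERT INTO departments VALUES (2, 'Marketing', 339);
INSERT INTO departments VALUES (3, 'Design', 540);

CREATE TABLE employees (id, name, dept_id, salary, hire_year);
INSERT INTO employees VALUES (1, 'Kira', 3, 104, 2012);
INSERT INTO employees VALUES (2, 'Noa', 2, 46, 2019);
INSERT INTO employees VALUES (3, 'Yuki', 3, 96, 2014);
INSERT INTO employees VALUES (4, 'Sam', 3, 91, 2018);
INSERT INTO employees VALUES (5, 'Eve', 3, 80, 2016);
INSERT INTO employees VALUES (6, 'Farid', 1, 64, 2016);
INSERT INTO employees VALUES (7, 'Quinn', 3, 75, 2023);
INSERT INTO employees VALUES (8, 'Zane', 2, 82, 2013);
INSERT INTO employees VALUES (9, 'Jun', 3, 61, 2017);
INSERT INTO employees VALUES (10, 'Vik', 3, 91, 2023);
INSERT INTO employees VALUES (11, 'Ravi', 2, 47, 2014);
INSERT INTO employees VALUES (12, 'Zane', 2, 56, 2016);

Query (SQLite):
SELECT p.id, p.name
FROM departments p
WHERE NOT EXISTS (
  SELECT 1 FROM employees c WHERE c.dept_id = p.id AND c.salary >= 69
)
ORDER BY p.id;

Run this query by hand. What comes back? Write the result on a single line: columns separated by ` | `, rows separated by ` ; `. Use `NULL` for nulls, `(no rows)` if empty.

For each departments row, check whether any employees with matching dept_id has salary >= 69.
Keep rows where that is false.

1 | HR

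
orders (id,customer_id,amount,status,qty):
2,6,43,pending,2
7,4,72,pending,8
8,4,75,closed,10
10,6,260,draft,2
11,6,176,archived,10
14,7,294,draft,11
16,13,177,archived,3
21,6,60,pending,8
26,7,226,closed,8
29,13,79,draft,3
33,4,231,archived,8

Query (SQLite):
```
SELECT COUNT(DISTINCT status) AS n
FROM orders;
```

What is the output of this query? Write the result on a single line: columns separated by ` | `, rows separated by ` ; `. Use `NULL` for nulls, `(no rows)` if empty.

4

Count distinct non-NULL status values.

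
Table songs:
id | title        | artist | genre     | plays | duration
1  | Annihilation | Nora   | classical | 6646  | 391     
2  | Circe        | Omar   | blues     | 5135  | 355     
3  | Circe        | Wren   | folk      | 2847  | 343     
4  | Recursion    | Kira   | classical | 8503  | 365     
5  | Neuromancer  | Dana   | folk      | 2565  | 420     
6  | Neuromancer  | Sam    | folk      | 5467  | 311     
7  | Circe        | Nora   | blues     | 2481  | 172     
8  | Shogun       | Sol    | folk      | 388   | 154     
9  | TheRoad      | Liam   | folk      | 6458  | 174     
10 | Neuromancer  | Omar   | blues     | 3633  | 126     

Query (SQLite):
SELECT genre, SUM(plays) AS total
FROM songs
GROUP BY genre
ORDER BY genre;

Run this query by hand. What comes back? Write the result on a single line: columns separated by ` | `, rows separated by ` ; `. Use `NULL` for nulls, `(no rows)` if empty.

blues | 11249 ; classical | 15149 ; folk | 17725

Partition songs by genre; compute SUM(plays) within each group.
  blues: ids {2, 7, 10} → SUM(plays)=11249
  classical: ids {1, 4} → SUM(plays)=15149
  folk: ids {3, 5, 6, 8, 9} → SUM(plays)=17725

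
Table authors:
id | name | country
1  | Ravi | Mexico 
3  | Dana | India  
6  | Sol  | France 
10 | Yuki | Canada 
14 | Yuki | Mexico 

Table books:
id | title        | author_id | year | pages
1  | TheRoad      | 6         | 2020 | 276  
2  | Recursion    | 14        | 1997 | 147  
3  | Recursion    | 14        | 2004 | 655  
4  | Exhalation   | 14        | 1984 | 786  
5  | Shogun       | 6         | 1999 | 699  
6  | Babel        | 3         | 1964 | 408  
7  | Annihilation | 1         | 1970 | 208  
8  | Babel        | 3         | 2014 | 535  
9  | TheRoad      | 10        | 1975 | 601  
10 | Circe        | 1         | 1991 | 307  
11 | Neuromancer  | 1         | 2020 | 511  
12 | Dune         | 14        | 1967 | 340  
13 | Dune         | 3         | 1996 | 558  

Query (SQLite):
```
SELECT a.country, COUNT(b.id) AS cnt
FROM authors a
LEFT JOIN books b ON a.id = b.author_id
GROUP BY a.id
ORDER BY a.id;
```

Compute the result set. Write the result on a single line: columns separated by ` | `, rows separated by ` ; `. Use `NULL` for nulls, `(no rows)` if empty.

LEFT JOIN keeps every authors row; unmatched ones get NULL for books columns.
Group by authors.id and compute COUNT(b.id). COUNT(col) of an all-NULL group is 0.
  1: ids {7, 10, 11} → COUNT(b.id)=3
  3: ids {6, 8, 13} → COUNT(b.id)=3
  6: ids {1, 5} → COUNT(b.id)=2
  10: ids {9} → COUNT(b.id)=1
  14: ids {2, 3, 4, 12} → COUNT(b.id)=4

Mexico | 3 ; India | 3 ; France | 2 ; Canada | 1 ; Mexico | 4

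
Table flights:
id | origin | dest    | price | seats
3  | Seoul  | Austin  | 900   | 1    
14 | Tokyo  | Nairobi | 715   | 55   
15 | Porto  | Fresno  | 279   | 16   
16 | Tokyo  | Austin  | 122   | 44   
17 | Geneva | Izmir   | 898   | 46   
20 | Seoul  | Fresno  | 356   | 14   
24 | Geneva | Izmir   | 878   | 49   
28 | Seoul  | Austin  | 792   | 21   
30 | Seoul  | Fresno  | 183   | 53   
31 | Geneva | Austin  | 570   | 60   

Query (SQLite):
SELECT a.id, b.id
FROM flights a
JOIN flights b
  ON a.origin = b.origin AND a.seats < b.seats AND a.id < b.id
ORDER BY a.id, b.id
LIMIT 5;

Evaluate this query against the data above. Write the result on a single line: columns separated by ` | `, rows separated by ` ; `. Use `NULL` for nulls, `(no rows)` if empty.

3 | 20 ; 3 | 28 ; 3 | 30 ; 17 | 24 ; 17 | 31

Pairs (a,b) with same origin, a.seats < b.seats, a.id < b.id.
origin groups: Geneva:{17,24,31} Porto:{15} Seoul:{3,20,28,30} Tokyo:{14,16}
Ordered by (a.id, b.id); first 5.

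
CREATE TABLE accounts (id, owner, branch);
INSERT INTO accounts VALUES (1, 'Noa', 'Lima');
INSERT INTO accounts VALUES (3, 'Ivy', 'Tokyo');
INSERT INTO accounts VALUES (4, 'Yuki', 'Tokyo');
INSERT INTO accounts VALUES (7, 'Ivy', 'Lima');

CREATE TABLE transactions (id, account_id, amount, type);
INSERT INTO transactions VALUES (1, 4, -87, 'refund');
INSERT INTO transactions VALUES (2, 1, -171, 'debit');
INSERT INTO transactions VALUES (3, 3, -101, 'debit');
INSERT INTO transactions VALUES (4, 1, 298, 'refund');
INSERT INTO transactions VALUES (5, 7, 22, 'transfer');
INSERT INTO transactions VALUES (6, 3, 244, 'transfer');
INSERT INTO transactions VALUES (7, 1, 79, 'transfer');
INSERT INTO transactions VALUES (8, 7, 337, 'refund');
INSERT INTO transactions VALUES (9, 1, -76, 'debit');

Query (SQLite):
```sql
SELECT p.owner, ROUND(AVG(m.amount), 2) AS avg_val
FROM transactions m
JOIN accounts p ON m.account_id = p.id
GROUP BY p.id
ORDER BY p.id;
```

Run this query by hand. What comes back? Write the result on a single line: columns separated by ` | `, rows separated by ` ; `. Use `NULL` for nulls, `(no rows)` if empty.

Noa | 32.5 ; Ivy | 71.5 ; Yuki | -87 ; Ivy | 179.5

Join each transactions row to its accounts via account_id.
Group joined rows by accounts.id; compute ROUND(AVG(m.amount), 2) per group.
  1: ids {2, 4, 7, 9} → ROUND(AVG(m.amount), 2)=32.5
  3: ids {3, 6} → ROUND(AVG(m.amount), 2)=71.5
  4: ids {1} → ROUND(AVG(m.amount), 2)=-87
  7: ids {5, 8} → ROUND(AVG(m.amount), 2)=179.5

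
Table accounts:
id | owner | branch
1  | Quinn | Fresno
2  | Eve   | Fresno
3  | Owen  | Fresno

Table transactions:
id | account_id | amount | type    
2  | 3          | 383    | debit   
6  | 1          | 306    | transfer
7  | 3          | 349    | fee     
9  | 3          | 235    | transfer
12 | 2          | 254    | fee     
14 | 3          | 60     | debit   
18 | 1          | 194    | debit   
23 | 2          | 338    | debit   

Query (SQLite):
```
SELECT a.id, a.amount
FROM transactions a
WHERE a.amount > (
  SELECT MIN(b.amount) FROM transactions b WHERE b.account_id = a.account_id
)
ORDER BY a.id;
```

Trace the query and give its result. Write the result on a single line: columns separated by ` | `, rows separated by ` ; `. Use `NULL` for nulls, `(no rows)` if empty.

For each transactions row a, compute MIN(amount) over rows sharing a.account_id.
Keep row a if a.amount > that per-group MIN.
  account_id=1: MIN(amount) = 194
  account_id=2: MIN(amount) = 254
  account_id=3: MIN(amount) = 60

2 | 383 ; 6 | 306 ; 7 | 349 ; 9 | 235 ; 23 | 338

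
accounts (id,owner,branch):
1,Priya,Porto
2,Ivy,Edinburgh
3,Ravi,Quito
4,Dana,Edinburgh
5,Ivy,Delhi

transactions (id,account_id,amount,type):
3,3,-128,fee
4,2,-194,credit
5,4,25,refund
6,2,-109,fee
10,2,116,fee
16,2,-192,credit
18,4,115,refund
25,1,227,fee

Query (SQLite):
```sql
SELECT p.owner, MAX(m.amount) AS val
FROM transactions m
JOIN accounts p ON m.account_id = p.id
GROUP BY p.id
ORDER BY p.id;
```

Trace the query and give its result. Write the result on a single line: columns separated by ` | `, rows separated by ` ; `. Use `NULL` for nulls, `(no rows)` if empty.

Join each transactions row to its accounts via account_id.
Group joined rows by accounts.id; compute MAX(m.amount) per group.
  1: ids {25} → MAX(m.amount)=227
  2: ids {4, 6, 10, 16} → MAX(m.amount)=116
  3: ids {3} → MAX(m.amount)=-128
  4: ids {5, 18} → MAX(m.amount)=115

Priya | 227 ; Ivy | 116 ; Ravi | -128 ; Dana | 115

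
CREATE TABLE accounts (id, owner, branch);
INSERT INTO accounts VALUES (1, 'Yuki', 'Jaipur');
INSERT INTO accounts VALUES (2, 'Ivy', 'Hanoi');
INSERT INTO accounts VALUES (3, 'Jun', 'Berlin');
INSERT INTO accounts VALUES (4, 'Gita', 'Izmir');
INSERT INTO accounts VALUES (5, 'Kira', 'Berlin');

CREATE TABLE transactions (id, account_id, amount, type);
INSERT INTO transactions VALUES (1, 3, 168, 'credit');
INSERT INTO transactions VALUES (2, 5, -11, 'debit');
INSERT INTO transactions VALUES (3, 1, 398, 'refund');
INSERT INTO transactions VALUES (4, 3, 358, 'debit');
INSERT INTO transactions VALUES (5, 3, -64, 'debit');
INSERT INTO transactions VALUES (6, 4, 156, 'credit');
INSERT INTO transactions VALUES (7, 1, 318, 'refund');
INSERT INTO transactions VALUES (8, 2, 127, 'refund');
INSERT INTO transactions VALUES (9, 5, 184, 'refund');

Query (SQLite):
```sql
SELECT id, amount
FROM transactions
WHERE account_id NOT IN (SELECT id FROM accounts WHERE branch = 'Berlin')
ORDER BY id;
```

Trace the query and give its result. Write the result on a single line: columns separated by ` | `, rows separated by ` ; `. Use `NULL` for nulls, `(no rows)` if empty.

Inner query: accounts.id where branch = 'Berlin'.
Outer: keep transactions rows whose account_id is not in that set.
Inner query → {3, 5}

3 | 398 ; 6 | 156 ; 7 | 318 ; 8 | 127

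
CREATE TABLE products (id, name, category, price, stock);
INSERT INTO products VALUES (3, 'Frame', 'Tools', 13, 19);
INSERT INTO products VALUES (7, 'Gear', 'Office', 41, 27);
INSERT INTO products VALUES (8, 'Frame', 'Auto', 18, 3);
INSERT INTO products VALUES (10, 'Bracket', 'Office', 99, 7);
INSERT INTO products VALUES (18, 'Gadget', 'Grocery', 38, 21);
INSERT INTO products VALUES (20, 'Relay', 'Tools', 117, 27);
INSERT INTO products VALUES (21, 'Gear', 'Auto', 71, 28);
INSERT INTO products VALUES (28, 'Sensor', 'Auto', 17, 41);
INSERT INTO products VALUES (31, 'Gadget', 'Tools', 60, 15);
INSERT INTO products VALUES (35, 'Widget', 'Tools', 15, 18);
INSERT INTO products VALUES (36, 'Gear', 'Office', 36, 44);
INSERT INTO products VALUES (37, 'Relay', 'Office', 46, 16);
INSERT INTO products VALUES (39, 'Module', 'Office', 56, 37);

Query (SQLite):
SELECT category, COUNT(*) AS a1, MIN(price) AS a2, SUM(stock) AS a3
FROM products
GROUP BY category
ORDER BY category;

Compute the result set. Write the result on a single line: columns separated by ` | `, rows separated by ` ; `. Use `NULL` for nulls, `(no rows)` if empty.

Auto | 3 | 17 | 72 ; Grocery | 1 | 38 | 21 ; Office | 5 | 36 | 131 ; Tools | 4 | 13 | 79

Group products by category.
Per group compute: COUNT(*), MIN(price), SUM(stock).
  Auto: ids {8, 21, 28} → COUNT(*)=3, MIN(price)=17, SUM(stock)=72
  Grocery: ids {18} → COUNT(*)=1, MIN(price)=38, SUM(stock)=21
  Office: ids {7, 10, 36, 37, 39} → COUNT(*)=5, MIN(price)=36, SUM(stock)=131
  Tools: ids {3, 20, 31, 35} → COUNT(*)=4, MIN(price)=13, SUM(stock)=79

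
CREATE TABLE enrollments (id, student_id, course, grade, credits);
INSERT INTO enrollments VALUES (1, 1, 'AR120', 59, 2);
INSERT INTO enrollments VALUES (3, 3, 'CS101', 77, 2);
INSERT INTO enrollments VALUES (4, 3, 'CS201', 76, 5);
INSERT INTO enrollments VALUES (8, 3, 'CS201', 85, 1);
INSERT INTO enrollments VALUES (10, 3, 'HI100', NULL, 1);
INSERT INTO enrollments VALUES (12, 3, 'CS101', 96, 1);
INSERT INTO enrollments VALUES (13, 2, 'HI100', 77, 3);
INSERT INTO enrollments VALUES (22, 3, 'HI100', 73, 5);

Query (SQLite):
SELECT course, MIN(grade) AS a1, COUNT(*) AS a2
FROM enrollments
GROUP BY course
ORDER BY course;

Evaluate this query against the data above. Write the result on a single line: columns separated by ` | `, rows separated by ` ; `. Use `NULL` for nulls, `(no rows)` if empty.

Group enrollments by course.
Per group compute: MIN(grade), COUNT(*).
  AR120: ids {1} → MIN(grade)=59, COUNT(*)=1
  CS101: ids {3, 12} → MIN(grade)=77, COUNT(*)=2
  CS201: ids {4, 8} → MIN(grade)=76, COUNT(*)=2
  HI100: ids {10, 13, 22} → MIN(grade)=73, COUNT(*)=3

AR120 | 59 | 1 ; CS101 | 77 | 2 ; CS201 | 76 | 2 ; HI100 | 73 | 3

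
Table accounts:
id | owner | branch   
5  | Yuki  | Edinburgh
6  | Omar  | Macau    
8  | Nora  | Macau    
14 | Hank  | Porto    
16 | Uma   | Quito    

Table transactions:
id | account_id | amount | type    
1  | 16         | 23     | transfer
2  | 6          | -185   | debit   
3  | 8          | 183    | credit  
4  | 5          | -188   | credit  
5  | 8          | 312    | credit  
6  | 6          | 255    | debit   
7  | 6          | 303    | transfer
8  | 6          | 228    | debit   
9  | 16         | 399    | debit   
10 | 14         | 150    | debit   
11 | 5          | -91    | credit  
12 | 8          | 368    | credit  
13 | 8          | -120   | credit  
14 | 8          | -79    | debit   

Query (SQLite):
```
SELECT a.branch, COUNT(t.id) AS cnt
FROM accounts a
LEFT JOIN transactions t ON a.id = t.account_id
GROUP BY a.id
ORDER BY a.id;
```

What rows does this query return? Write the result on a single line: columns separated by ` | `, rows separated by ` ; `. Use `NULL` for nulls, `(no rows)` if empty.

LEFT JOIN keeps every accounts row; unmatched ones get NULL for transactions columns.
Group by accounts.id and compute COUNT(t.id). COUNT(col) of an all-NULL group is 0.
  5: ids {4, 11} → COUNT(t.id)=2
  6: ids {2, 6, 7, 8} → COUNT(t.id)=4
  8: ids {3, 5, 12, 13, 14} → COUNT(t.id)=5
  14: ids {10} → COUNT(t.id)=1
  16: ids {1, 9} → COUNT(t.id)=2

Edinburgh | 2 ; Macau | 4 ; Macau | 5 ; Porto | 1 ; Quito | 2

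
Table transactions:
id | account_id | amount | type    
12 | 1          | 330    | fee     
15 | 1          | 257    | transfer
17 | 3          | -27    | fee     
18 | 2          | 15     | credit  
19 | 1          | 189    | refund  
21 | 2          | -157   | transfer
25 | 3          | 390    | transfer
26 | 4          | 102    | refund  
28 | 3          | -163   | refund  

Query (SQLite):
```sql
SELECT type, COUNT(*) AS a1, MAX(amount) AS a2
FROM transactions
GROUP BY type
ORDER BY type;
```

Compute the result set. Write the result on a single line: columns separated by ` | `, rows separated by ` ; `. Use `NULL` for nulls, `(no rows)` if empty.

credit | 1 | 15 ; fee | 2 | 330 ; refund | 3 | 189 ; transfer | 3 | 390

Group transactions by type.
Per group compute: COUNT(*), MAX(amount).
  credit: ids {18} → COUNT(*)=1, MAX(amount)=15
  fee: ids {12, 17} → COUNT(*)=2, MAX(amount)=330
  refund: ids {19, 26, 28} → COUNT(*)=3, MAX(amount)=189
  transfer: ids {15, 21, 25} → COUNT(*)=3, MAX(amount)=390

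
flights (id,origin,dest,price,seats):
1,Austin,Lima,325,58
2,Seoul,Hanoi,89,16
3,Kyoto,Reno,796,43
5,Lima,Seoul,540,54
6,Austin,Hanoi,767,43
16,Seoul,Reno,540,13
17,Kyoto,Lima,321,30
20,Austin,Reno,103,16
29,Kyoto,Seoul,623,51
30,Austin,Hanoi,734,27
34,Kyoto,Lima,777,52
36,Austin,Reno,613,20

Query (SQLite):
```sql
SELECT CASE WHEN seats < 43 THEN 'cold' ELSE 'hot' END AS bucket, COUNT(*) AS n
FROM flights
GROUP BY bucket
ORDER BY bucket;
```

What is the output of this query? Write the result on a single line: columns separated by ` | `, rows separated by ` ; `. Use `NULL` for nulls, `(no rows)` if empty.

Bucket rows by seats < 43 → 'cold' else 'hot'; count each bucket.

cold | 6 ; hot | 6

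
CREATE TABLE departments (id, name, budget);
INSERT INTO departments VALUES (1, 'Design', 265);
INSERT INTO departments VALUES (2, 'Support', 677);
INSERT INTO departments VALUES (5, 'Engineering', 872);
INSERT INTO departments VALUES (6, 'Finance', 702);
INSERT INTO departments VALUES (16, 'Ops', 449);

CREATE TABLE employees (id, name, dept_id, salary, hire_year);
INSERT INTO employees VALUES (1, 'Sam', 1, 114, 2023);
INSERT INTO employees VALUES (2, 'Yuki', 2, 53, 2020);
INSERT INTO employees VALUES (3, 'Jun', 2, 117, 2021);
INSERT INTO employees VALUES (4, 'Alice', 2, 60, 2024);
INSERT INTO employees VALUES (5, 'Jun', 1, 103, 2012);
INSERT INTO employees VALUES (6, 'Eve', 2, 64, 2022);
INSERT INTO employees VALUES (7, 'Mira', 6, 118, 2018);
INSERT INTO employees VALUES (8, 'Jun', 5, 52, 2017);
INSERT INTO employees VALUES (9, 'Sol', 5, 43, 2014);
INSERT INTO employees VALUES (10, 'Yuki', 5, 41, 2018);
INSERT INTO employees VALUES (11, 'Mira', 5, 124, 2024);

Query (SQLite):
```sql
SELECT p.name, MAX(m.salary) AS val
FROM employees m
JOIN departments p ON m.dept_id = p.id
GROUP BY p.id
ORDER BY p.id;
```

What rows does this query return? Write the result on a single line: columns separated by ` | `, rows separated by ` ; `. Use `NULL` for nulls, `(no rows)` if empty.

Join each employees row to its departments via dept_id.
Group joined rows by departments.id; compute MAX(m.salary) per group.
  1: ids {1, 5} → MAX(m.salary)=114
  2: ids {2, 3, 4, 6} → MAX(m.salary)=117
  5: ids {8, 9, 10, 11} → MAX(m.salary)=124
  6: ids {7} → MAX(m.salary)=118

Design | 114 ; Support | 117 ; Engineering | 124 ; Finance | 118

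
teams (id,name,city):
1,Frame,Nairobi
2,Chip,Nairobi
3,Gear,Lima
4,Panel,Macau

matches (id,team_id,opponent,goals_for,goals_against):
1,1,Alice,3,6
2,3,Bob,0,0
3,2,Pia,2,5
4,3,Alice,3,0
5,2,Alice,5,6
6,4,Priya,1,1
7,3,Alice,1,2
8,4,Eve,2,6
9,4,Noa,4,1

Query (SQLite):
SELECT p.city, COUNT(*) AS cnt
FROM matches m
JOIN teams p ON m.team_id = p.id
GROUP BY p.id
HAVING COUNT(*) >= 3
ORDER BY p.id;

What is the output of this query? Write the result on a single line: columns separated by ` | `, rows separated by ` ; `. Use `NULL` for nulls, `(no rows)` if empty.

Lima | 3 ; Macau | 3

Join each matches row to its teams via team_id.
Group joined rows by teams.id; compute COUNT(*) per group.
HAVING: keep groups with count ≥ 3.
  1: ids {1} → COUNT(*)=1
  2: ids {3, 5} → COUNT(*)=2
  3: ids {2, 4, 7} → COUNT(*)=3
  4: ids {6, 8, 9} → COUNT(*)=3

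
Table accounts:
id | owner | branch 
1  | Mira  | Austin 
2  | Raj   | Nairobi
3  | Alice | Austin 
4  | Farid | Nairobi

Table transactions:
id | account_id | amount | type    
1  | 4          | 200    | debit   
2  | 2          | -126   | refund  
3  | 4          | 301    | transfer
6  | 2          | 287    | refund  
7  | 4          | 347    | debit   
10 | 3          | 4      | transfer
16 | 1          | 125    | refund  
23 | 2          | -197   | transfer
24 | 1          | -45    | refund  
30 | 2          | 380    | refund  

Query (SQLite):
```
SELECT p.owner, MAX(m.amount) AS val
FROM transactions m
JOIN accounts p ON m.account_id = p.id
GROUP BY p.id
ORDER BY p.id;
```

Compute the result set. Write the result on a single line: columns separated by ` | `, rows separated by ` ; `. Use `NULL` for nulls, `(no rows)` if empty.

Mira | 125 ; Raj | 380 ; Alice | 4 ; Farid | 347

Join each transactions row to its accounts via account_id.
Group joined rows by accounts.id; compute MAX(m.amount) per group.
  1: ids {16, 24} → MAX(m.amount)=125
  2: ids {2, 6, 23, 30} → MAX(m.amount)=380
  3: ids {10} → MAX(m.amount)=4
  4: ids {1, 3, 7} → MAX(m.amount)=347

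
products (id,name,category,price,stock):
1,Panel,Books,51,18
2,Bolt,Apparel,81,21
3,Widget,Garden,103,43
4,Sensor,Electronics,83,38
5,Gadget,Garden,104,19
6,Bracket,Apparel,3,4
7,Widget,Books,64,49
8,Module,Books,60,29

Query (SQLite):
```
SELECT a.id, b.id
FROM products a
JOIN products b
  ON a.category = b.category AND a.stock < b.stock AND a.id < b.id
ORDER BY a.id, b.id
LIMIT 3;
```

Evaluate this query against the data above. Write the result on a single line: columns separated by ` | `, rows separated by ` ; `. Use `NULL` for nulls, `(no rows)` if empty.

1 | 7 ; 1 | 8

Pairs (a,b) with same category, a.stock < b.stock, a.id < b.id.
category groups: Apparel:{2,6} Books:{1,7,8} Electronics:{4} Garden:{3,5}
Ordered by (a.id, b.id); first 3.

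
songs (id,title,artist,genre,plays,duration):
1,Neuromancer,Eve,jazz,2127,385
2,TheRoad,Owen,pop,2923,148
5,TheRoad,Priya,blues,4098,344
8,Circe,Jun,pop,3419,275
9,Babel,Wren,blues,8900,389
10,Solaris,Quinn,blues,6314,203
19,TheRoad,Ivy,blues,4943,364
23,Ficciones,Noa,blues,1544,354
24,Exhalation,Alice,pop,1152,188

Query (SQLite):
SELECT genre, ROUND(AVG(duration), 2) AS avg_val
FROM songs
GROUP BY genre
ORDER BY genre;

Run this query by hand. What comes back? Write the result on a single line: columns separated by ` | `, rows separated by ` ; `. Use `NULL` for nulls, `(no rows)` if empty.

blues | 330.8 ; jazz | 385 ; pop | 203.67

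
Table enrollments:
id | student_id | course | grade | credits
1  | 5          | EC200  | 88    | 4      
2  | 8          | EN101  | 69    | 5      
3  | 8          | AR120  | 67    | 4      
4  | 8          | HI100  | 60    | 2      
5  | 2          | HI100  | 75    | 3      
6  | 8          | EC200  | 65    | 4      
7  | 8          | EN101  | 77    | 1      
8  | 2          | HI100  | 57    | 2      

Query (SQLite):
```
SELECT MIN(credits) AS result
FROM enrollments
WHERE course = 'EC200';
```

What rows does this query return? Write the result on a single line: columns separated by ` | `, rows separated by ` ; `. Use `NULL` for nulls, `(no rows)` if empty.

4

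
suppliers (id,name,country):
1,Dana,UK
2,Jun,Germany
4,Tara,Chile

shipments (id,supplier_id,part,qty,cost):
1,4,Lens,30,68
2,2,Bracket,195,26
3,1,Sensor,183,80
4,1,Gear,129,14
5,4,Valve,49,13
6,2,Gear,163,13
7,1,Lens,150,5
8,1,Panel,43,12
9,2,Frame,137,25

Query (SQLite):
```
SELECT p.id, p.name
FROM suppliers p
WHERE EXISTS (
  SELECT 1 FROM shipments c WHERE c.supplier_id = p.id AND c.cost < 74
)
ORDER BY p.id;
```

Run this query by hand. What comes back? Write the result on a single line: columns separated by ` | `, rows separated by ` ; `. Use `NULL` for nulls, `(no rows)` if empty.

For each suppliers row, check whether any shipments with matching supplier_id has cost < 74.
Keep rows where that is true.

1 | Dana ; 2 | Jun ; 4 | Tara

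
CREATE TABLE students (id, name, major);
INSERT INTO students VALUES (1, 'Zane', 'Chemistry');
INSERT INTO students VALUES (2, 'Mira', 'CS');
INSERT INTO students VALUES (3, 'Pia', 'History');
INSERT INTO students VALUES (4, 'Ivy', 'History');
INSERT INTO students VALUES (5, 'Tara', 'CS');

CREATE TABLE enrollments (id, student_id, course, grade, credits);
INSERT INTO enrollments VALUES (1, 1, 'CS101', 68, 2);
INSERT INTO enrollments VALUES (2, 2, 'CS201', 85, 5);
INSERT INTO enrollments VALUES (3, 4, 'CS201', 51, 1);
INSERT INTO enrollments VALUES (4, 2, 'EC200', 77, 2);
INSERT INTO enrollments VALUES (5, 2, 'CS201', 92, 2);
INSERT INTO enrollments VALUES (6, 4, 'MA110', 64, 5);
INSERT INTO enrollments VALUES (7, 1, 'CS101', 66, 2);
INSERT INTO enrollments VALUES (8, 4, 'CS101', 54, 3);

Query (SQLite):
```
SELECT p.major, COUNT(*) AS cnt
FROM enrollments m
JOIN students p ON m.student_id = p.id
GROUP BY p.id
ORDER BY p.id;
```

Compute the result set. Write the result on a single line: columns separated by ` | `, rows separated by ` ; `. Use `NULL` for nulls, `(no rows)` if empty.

Chemistry | 2 ; CS | 3 ; History | 3

Join each enrollments row to its students via student_id.
Group joined rows by students.id; compute COUNT(*) per group.
  1: ids {1, 7} → COUNT(*)=2
  2: ids {2, 4, 5} → COUNT(*)=3
  4: ids {3, 6, 8} → COUNT(*)=3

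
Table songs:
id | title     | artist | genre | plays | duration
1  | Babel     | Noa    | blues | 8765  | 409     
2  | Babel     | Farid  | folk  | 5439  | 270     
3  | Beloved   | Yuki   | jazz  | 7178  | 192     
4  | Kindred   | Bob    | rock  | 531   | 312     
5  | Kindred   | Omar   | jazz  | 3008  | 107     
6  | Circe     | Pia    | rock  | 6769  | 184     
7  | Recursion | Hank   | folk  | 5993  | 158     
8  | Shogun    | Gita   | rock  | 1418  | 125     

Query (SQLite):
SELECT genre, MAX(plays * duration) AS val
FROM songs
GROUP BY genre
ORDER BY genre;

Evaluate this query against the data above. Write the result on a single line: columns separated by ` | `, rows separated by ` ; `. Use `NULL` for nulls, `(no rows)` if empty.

blues | 3584885 ; folk | 1468530 ; jazz | 1378176 ; rock | 1245496

For each row compute plays * duration.
Group by genre; take MAX of the expression per group.
  blues: ids {1} → MAX(plays * duration)=3584885
  folk: ids {2, 7} → MAX(plays * duration)=1468530
  jazz: ids {3, 5} → MAX(plays * duration)=1378176
  rock: ids {4, 6, 8} → MAX(plays * duration)=1245496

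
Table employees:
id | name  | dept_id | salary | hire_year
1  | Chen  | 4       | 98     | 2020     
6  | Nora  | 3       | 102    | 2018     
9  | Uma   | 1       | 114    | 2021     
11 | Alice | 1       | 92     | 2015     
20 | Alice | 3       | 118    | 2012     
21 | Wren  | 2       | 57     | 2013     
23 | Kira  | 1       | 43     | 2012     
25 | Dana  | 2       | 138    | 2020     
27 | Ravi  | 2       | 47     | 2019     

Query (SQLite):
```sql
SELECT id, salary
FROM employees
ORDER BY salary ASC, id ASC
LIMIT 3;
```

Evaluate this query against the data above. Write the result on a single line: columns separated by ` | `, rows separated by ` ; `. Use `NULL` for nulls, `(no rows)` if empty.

Sort by salary asc, tiebreak id asc: (43, id=23), (47, id=27), (57, id=21), (92, id=11), (98, id=1), (102, id=6) …. Take first 3.

23 | 43 ; 27 | 47 ; 21 | 57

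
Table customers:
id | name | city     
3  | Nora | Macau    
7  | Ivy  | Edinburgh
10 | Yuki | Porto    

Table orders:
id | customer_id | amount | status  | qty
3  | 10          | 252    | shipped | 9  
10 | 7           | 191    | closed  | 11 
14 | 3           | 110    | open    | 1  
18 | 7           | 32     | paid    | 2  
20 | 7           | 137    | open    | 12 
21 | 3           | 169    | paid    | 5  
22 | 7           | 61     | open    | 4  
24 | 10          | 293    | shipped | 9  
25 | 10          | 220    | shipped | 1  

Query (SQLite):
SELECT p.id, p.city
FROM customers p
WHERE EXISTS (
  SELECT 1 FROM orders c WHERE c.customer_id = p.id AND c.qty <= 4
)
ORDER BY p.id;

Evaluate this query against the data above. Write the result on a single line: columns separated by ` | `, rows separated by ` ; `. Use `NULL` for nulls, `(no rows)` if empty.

3 | Macau ; 7 | Edinburgh ; 10 | Porto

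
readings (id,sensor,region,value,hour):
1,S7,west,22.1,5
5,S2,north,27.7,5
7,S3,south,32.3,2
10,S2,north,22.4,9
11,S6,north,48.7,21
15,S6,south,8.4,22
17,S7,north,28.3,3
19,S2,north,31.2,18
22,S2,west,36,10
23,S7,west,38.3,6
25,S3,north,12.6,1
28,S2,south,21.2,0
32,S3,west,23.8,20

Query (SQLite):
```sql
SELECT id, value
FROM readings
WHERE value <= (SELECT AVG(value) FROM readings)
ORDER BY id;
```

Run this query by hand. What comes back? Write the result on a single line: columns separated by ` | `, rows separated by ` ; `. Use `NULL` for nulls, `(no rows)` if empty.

1 | 22.1 ; 10 | 22.4 ; 15 | 8.4 ; 25 | 12.6 ; 28 | 21.2 ; 32 | 23.8

Scalar subquery: AVG(value) over all readings rows = 27.153846 (≈; comparison uses full precision).
Keep rows where value <= that value.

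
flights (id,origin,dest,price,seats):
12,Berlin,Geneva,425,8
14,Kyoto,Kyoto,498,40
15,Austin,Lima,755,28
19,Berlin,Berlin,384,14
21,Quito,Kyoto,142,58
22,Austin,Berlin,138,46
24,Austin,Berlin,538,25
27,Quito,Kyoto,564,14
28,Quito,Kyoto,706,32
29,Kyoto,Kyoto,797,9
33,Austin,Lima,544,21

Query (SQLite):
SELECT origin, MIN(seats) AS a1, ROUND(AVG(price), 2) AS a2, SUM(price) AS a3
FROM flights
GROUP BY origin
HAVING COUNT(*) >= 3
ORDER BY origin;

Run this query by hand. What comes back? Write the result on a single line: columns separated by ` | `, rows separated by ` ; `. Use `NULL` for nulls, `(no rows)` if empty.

Austin | 21 | 493.75 | 1975 ; Quito | 14 | 470.67 | 1412

Group flights by origin.
Per group compute: MIN(seats), ROUND(AVG(price), 2), SUM(price).
HAVING: drop groups with fewer than 3 rows.
  Austin: ids {15, 22, 24, 33} → MIN(seats)=21, ROUND(AVG(price), 2)=493.75, SUM(price)=1975
  Berlin: ids {12, 19} → MIN(seats)=8, ROUND(AVG(price), 2)=404.5, SUM(price)=809
  Kyoto: ids {14, 29} → MIN(seats)=9, ROUND(AVG(price), 2)=647.5, SUM(price)=1295
  Quito: ids {21, 27, 28} → MIN(seats)=14, ROUND(AVG(price), 2)=470.67, SUM(price)=1412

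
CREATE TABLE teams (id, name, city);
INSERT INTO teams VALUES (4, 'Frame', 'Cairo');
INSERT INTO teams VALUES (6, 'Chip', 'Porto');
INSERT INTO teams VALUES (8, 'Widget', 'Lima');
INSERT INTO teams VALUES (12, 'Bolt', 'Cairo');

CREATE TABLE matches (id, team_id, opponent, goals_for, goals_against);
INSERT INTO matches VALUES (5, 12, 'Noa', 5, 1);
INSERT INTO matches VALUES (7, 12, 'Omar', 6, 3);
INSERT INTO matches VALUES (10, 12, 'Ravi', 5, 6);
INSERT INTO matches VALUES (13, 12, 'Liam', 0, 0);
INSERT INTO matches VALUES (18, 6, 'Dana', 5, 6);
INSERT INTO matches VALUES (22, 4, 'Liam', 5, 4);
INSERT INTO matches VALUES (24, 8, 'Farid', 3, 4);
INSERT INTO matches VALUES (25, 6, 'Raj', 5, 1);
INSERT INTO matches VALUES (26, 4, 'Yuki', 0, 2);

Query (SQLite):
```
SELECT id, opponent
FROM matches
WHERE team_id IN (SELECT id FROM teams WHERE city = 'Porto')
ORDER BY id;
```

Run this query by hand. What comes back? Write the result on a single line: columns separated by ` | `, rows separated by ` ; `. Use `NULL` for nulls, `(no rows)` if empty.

Inner query: teams.id where city = 'Porto'.
Outer: keep matches rows whose team_id is in that set.
Inner query → {6}

18 | Dana ; 25 | Raj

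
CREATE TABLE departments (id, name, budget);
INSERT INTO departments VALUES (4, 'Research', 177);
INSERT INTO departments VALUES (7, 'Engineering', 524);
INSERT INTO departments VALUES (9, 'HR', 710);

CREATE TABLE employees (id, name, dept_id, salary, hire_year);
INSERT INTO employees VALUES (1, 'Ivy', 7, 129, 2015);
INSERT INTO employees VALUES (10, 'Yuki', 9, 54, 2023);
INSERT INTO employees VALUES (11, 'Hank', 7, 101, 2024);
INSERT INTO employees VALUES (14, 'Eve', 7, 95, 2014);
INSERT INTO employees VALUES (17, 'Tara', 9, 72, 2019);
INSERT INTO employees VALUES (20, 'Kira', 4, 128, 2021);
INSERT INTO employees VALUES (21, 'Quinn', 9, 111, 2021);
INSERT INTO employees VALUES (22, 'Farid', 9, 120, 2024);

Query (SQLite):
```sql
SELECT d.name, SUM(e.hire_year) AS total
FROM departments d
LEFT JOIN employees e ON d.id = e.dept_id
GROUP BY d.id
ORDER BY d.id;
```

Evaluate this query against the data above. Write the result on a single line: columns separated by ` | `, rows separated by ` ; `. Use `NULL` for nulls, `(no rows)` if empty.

Research | 2021 ; Engineering | 6053 ; HR | 8087

LEFT JOIN keeps every departments row; unmatched ones get NULL for employees columns.
Group by departments.id and compute SUM(e.hire_year). SUM over an all-NULL group is NULL.
  4: ids {20} → SUM(e.hire_year)=2021
  7: ids {1, 11, 14} → SUM(e.hire_year)=6053
  9: ids {10, 17, 21, 22} → SUM(e.hire_year)=8087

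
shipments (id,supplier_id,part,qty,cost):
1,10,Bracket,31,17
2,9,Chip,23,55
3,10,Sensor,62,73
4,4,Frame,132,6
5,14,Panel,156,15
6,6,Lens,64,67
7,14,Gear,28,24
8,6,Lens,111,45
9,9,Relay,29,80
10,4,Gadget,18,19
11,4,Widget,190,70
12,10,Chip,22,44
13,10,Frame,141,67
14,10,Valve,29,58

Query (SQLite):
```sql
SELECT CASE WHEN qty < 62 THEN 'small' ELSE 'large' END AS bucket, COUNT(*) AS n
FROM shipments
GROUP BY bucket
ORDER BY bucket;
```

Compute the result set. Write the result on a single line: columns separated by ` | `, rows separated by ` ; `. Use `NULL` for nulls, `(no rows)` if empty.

large | 7 ; small | 7

Bucket rows by qty < 62 → 'small' else 'large'; count each bucket.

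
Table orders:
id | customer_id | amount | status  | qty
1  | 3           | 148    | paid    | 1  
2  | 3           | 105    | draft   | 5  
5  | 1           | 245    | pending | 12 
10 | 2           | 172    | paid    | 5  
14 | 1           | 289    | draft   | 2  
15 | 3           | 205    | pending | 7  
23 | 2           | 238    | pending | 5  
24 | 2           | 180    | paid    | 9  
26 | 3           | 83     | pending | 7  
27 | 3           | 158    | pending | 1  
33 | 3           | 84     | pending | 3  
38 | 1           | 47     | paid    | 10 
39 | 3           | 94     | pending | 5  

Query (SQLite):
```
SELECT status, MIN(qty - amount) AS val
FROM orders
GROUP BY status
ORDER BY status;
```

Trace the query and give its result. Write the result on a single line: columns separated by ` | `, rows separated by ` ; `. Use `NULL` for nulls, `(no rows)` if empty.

draft | -287 ; paid | -171 ; pending | -233

For each row compute qty - amount.
Group by status; take MIN of the expression per group.
  draft: ids {2, 14} → MIN(qty - amount)=-287
  paid: ids {1, 10, 24, 38} → MIN(qty - amount)=-171
  pending: ids {5, 15, 23, 26, 27, 33, 39} → MIN(qty - amount)=-233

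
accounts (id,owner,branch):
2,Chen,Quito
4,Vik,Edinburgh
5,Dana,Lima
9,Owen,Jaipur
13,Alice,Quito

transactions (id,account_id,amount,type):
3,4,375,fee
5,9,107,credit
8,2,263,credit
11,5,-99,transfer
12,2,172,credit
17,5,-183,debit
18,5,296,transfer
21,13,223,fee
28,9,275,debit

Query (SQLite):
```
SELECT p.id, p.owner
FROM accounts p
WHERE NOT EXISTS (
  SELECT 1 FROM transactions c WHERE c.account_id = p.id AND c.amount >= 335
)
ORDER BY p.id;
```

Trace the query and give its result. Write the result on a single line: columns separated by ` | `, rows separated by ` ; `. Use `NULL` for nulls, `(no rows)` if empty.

For each accounts row, check whether any transactions with matching account_id has amount >= 335.
Keep rows where that is false.

2 | Chen ; 5 | Dana ; 9 | Owen ; 13 | Alice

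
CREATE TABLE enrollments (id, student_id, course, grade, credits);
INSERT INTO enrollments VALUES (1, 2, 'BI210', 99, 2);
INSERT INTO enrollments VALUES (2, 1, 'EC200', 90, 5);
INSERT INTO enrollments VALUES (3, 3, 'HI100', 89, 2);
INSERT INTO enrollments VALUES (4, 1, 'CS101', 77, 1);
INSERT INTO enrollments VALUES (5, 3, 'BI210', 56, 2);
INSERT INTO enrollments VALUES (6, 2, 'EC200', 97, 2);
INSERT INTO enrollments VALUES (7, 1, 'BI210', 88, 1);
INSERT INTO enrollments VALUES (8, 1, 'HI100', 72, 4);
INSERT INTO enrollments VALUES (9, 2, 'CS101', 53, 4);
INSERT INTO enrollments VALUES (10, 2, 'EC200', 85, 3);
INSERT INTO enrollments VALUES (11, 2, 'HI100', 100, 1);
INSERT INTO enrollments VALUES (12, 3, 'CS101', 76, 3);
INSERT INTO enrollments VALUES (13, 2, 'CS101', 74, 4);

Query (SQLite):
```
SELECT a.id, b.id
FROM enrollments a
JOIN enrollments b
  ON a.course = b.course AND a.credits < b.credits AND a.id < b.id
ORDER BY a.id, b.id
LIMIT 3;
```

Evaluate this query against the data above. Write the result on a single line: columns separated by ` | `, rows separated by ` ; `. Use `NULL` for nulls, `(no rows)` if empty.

Pairs (a,b) with same course, a.credits < b.credits, a.id < b.id.
course groups: BI210:{1,5,7} CS101:{4,9,12,13} EC200:{2,6,10} HI100:{3,8,11}
Ordered by (a.id, b.id); first 3.

3 | 8 ; 4 | 9 ; 4 | 12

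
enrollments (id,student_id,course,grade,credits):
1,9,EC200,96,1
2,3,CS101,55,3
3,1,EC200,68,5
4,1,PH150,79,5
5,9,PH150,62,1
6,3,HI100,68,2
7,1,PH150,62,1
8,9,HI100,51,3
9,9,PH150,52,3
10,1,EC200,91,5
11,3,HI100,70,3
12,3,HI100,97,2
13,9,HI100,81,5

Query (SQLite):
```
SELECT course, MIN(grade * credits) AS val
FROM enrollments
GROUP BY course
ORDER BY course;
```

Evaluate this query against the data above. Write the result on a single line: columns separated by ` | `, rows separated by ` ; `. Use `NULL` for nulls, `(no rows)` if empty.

CS101 | 165 ; EC200 | 96 ; HI100 | 136 ; PH150 | 62

For each row compute grade * credits.
Group by course; take MIN of the expression per group.
  CS101: ids {2} → MIN(grade * credits)=165
  EC200: ids {1, 3, 10} → MIN(grade * credits)=96
  HI100: ids {6, 8, 11, 12, 13} → MIN(grade * credits)=136
  PH150: ids {4, 5, 7, 9} → MIN(grade * credits)=62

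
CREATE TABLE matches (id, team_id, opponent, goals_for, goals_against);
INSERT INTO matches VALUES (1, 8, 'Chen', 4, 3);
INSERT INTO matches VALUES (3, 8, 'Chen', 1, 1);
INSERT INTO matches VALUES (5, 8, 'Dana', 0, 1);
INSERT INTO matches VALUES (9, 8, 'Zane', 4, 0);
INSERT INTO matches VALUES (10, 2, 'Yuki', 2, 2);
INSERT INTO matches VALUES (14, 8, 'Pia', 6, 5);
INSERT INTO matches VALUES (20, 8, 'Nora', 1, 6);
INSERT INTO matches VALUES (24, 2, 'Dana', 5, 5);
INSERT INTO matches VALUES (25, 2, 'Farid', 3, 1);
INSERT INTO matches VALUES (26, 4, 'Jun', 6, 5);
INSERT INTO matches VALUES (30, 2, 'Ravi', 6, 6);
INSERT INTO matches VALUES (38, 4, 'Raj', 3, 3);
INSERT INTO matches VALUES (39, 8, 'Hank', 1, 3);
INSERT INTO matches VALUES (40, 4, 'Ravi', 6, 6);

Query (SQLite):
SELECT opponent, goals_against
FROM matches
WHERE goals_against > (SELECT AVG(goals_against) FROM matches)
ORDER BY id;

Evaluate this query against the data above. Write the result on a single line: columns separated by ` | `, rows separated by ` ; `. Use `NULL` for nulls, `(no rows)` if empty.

Scalar subquery: AVG(goals_against) over all matches rows = 3.357143 (≈; comparison uses full precision).
Keep rows where goals_against > that value.

Pia | 5 ; Nora | 6 ; Dana | 5 ; Jun | 5 ; Ravi | 6 ; Ravi | 6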